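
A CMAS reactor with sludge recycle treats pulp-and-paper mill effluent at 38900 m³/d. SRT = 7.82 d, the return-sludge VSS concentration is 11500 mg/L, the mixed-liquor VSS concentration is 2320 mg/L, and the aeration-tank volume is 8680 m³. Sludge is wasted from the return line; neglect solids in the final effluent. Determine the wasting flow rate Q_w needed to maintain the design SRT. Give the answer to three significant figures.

θ_c = V·X/(Q_w·X_r) when wasting from the recycle, so Q_w = V·X/(θ_c·X_r) = 8680 × 2320 / (7.82 × 11500) = 223.9 m³/d.

Q_w ≈ 224 m³/d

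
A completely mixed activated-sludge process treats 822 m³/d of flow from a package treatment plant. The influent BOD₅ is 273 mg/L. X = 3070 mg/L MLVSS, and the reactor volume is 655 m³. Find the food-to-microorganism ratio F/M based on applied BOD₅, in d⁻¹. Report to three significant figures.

Food-to-microorganism ratio F/M = Q S₀ / (V X) = 822 × 273 / (655.0 × 3070) = 0.1116 d⁻¹.

F/M ≈ 0.112 d⁻¹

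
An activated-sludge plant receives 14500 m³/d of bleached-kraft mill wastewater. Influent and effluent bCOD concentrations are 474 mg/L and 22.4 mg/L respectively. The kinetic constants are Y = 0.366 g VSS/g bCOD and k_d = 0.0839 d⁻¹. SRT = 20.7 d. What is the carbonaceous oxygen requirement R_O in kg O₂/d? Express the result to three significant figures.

R_O ≈ 5300 kg O₂/d

Correct the yield for decay: Y_obs = Y/(1 + k_d θ_c) = 0.366 / (1 + 0.0839 × 20.7) = 0.366 / 2.737 = 0.1337.
Mass of bCOD removed per day: Q(S₀ − S) = 14500 × 451.6 g/m³ = 6548 kg/d.
Biomass synthesised: P_X = Y_obs × 6548 = 875.7 kg VSS/d.
R_O = Q·(S₀ − S) − 1.42·P_X = 6548 − 1.42 × 875.7 = 5305 kg O₂/d.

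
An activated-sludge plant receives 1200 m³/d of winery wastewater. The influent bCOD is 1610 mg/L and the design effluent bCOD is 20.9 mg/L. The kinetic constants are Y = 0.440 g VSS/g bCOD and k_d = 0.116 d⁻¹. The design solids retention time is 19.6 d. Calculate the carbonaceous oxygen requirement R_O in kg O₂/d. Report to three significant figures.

The observed yield is Y_obs = Y/(1 + k_d·θ_c) = 0.440 / (1 + 0.116 × 19.6) = 0.440 / 3.274 = 0.1344 g VSS per g bCOD removed.
ΔS = 1610 − 20.9 = 1589 mg/L, so the substrate removal rate is 1200 × 1589/1000 = 1907 kg bCOD/d.
P_X = Y_obs·Q·(S₀ − S) = 0.1344 × 1907 = 256.3 kg VSS/d.
R_O = Q·(S₀ − S) − 1.42·P_X = 1907 − 1.42 × 256.3 = 1543 kg O₂/d.

R_O ≈ 1540 kg O₂/d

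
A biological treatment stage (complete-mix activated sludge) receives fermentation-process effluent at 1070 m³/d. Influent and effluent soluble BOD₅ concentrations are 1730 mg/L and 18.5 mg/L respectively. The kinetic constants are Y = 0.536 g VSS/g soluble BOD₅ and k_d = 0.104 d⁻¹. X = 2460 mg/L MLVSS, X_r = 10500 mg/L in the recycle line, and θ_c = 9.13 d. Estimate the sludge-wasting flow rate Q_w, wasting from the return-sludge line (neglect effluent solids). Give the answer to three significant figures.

Q_w ≈ 48.0 m³/d

Rearranging the biomass balance for a CMAS with decay, V = Y·Q·ΔS·θ_c / [X·(1+k_d θ_c)] = 0.536 × 1070 × (1730 − 18.5) × 9.13 / [2460 × (1 + 0.104 × 9.13)] = 8.96×10^6 / 4796 = 1869 m³.
θ_c = V·X/(Q_w·X_r) when wasting from the recycle, so Q_w = V·X/(θ_c·X_r) = 1869 × 2460 / (9.13 × 10500) = 47.95 m³/d.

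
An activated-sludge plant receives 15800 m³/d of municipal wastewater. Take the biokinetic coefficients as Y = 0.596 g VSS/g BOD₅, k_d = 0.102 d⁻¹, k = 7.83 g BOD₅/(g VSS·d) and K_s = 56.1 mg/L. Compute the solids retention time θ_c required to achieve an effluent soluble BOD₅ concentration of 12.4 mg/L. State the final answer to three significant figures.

At the target effluent, Y k S/(K_s+S) = 0.596×7.83×12.4/68.50 = 0.8448 d⁻¹.
1/θ_c = 0.8448 − 0.102 = 0.7428 d⁻¹, so θ_c = 1.346 d.

θ_c ≈ 1.35 d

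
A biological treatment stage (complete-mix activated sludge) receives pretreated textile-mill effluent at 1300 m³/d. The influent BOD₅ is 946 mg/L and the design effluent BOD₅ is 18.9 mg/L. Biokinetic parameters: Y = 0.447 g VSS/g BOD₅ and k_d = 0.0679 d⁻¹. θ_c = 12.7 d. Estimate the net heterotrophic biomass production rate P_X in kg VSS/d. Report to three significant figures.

Y_obs = Y / (1 + k_d θ_c) = 0.447 / (1 + 0.0679 × 12.7) = 0.447 / 1.862 = 0.2400.
Substrate removed = Q·(S₀ − S) = 1300 m³/d × (946 − 18.9) g/m³ = 1.21×10^6 g/d = 1205 kg/d.
P_X = Y_obs · Q(S₀ − S) = 0.2400 × 1205 = 289.3 kg VSS/d.

P_X ≈ 289 kg VSS/d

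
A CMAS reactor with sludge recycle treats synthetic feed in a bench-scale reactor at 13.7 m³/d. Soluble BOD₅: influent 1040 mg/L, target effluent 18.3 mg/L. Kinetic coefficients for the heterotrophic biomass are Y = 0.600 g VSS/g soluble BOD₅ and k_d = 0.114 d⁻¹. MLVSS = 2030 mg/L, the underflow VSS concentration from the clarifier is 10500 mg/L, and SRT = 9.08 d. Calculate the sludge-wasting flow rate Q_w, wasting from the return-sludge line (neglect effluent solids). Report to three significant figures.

Q_w ≈ 0.393 m³/d

From the SRT design equation V = Y Q (S₀−S) θ_c / [X (1 + k_d θ_c)] = 0.600 × 13.7 × (1040 − 18.3) × 9.08 / [2030 × (1 + 0.114 × 9.08)] = 7.63×10^4 / 4131 = 18.46 m³.
Q_w = (V·X)/(θ_c X_r) = 18.46 × 2030 / (9.08 × 10500) = 0.3930 m³/d.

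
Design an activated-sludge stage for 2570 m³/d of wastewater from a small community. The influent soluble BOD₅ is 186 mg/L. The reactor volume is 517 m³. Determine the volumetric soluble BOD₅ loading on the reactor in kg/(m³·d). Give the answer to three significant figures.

L_v ≈ 0.925 kg soluble BOD₅/(m³·d)

L_v = Q S₀ / V = 2570 × 186 × 10⁻³ / 517.0 = 0.9246 kg/(m³·d).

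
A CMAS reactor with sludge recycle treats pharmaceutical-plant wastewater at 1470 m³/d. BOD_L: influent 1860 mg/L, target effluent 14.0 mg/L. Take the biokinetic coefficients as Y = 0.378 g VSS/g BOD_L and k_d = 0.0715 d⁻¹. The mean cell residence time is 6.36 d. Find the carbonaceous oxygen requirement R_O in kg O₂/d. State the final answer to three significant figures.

R_O ≈ 1710 kg O₂/d

Correct the yield for decay: Y_obs = Y/(1 + k_d θ_c) = 0.378 / (1 + 0.0715 × 6.36) = 0.378 / 1.455 = 0.2598.
Substrate removed = Q·(S₀ − S) = 1470 m³/d × (1860 − 14.0) g/m³ = 2.71×10^6 g/d = 2714 kg/d.
Net sludge production P_X = 0.2598 × 2714 = 705.1 kg VSS/d.
R_O = Q·ΔS − 1.42 P_X = 2714 − 1001 = 1712 kg O₂/d.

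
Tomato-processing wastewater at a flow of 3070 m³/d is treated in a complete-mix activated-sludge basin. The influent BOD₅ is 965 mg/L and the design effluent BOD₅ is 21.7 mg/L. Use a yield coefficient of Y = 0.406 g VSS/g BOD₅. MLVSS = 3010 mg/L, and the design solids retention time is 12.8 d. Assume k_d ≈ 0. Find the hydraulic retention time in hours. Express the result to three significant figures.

With k_d = 0 the design equation reduces to V = Y Q (S₀−S) θ_c / X = 0.406 × 3070 × (965 − 21.7) × 12.8 / 3010 = 5000 m³.
τ = V/Q = 5000/3070 = 1.629 d, or 39.09 h.

τ ≈ 39.1 h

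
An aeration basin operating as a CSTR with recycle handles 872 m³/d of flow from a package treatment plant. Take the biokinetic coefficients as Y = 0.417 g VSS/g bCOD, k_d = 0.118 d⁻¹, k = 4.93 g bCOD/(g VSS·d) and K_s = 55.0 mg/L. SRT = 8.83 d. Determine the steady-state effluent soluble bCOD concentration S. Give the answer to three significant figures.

S ≈ 6.97 mg/L

Effluent substrate depends only on kinetics and SRT: S = K_s(1 + k_d θ_c) / [θ_c(Yk − k_d) − 1] = 55.0 × (1 + 0.118 × 8.83) / [8.83 × (0.417 × 4.93 − 0.118) − 1] = 112.3 / 16.11 = 6.971 mg/L.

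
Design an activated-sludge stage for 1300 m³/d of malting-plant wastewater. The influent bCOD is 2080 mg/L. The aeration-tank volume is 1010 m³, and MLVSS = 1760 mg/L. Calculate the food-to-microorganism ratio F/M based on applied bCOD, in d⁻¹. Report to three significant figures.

F/M = Q·S₀ / (V·X) = 1300 × 2080 / (1010 × 1760) = 1.521 g bCOD·(g VSS·d)⁻¹.

F/M ≈ 1.52 d⁻¹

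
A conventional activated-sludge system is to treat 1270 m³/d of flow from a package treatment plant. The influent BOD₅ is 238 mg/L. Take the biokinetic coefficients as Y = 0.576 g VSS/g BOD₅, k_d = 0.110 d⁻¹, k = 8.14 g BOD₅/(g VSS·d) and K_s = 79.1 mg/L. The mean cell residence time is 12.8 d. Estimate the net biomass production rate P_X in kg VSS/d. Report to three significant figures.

From the Monod/SRT balance for a CMAS, S = K_s·(1+k_d θ_c)/[θ_c·(Y k − k_d) − 1] = 79.1 × (1 + 0.110 × 12.8) / [12.8 × (0.576 × 8.14 − 0.110) − 1] = 190.5 / 57.61 = 3.306 mg/L.
Correct the yield for decay: Y_obs = Y/(1 + k_d θ_c) = 0.576 / (1 + 0.110 × 12.8) = 0.576 / 2.408 = 0.2392.
ΔS = 238 − 3.31 = 234.7 mg/L, so the substrate removal rate is 1270 × 234.7/1000 = 298.1 kg BOD₅/d.
So the net sludge growth is P_X = 0.2392 × 298.1 = 71.30 kg VSS/d.

P_X ≈ 71.3 kg VSS/d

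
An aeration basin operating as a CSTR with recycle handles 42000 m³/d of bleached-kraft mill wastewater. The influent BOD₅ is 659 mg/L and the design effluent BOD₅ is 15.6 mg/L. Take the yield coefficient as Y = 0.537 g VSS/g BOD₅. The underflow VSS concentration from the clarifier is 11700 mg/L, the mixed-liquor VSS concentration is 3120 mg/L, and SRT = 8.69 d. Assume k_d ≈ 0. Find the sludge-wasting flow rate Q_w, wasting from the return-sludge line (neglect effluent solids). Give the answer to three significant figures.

With k_d = 0 the design equation reduces to V = Y Q (S₀−S) θ_c / X = 0.537 × 42000 × (659 − 15.6) × 8.69 / 3120 = 40418 m³.
Wasting from the return line (neglecting effluent solids): Q_w = V·X / (θ_c·X_r) = 40418 × 3120 / (8.69 × 11700) = 1240 m³/d.

Q_w ≈ 1240 m³/d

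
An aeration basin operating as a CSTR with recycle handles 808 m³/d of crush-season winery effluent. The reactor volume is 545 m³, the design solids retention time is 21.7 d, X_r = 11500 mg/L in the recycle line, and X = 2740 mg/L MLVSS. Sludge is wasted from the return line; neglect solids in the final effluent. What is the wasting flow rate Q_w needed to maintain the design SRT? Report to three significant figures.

Wasting from the return line (neglecting effluent solids): Q_w = V·X / (θ_c·X_r) = 545.0 × 2740 / (21.7 × 11500) = 5.984 m³/d.

Q_w ≈ 5.98 m³/d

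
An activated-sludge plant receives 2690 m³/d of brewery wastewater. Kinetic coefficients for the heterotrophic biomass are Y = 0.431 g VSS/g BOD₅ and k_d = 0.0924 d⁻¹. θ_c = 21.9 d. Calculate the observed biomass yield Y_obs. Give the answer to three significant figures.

Y_obs = Y / (1 + k_d θ_c) = 0.431 / (1 + 0.0924 × 21.9) = 0.431 / 3.024 = 0.1425.

Y_obs ≈ 0.143 g VSS/g BOD₅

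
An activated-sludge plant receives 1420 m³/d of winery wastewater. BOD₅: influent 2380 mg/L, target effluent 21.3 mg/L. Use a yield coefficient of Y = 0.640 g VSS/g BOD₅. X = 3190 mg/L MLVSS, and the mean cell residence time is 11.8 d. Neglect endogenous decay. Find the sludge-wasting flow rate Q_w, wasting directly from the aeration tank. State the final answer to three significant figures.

Biomass mass balance (decay neglected): V·X = Y·Q·(S₀ − S)·θ_c, so V = 0.640 × 1420 × (2380 − 21.3) × 11.8 / 3190 = 7929 m³.
With mixed-liquor wasting, θ_c = V/Q_w, so Q_w = V/θ_c = 7929/11.8 = 672.0 m³/d.

Q_w ≈ 672 m³/d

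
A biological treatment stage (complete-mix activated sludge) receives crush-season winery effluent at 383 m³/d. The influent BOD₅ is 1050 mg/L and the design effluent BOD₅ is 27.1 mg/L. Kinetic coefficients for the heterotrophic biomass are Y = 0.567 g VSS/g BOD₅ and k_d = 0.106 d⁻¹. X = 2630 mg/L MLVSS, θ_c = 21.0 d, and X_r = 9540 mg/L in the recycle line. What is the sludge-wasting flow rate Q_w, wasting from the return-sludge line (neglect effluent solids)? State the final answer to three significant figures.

From the SRT design equation V = Y Q (S₀−S) θ_c / [X (1 + k_d θ_c)] = 0.567 × 383 × (1050 − 27.1) × 21.0 / [2630 × (1 + 0.106 × 21.0)] = 4.66×10^6 / 8484 = 549.8 m³.
θ_c = V·X/(Q_w·X_r) when wasting from the recycle, so Q_w = V·X/(θ_c·X_r) = 549.8 × 2630 / (21.0 × 9540) = 7.218 m³/d.

Q_w ≈ 7.22 m³/d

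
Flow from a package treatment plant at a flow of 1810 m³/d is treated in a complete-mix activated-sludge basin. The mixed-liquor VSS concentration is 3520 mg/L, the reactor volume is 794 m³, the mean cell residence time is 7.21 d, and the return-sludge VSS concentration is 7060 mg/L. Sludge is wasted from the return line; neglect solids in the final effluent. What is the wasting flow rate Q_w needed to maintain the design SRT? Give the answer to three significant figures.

Q_w = (V·X)/(θ_c X_r) = 794.0 × 3520 / (7.21 × 7060) = 54.91 m³/d.

Q_w ≈ 54.9 m³/d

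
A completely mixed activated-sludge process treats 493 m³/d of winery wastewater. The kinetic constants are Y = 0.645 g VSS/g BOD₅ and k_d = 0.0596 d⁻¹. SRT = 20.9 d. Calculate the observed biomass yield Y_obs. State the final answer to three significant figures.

Y_obs ≈ 0.287 g VSS/g BOD₅

Y_obs = Y / (1 + k_d θ_c) = 0.645 / (1 + 0.0596 × 20.9) = 0.645 / 2.246 = 0.2872.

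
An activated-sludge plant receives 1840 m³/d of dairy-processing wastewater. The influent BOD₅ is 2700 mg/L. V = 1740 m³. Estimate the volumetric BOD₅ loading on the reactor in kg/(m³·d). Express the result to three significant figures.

L_v ≈ 2.86 kg BOD₅/(m³·d)

L_v = Q S₀ / V = 1840 × 2700 × 10⁻³ / 1740 = 2.855 kg/(m³·d).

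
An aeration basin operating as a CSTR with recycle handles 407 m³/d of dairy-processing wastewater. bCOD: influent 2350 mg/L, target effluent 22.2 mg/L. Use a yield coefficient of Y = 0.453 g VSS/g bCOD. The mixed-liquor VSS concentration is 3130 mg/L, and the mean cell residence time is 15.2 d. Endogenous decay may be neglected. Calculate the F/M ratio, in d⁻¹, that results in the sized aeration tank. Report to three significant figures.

With k_d = 0 the design equation reduces to V = Y Q (S₀−S) θ_c / X = 0.453 × 407 × (2350 − 22.2) × 15.2 / 3130 = 2084 m³.
F/M = applied load / biomass = Q·S₀/(V·X) = 407 × 2350 / (2084 × 3130) = 0.1466 d⁻¹.

F/M ≈ 0.147 d⁻¹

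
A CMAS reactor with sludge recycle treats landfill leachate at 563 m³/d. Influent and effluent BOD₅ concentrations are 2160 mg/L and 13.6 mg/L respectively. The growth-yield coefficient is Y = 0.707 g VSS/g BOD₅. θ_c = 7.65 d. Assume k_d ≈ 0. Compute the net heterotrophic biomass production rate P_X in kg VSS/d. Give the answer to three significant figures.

With endogenous decay neglected, the observed yield equals the true yield: Y_obs = Y = 0.707 g VSS/g BOD₅.
ΔS = 2160 − 13.6 = 2146 mg/L, so the substrate removal rate is 563 × 2146/1000 = 1208 kg BOD₅/d.
Net biomass production P_X = Y_obs × Q·(S₀ − S) = 0.7070 × 1208 = 854.4 kg VSS/d.

P_X ≈ 854 kg VSS/d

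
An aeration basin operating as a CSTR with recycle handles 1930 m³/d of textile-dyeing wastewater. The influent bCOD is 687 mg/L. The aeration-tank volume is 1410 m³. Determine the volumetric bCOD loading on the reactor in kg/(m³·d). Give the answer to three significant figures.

Applied bCOD load per unit volume = Q·S₀/V = (1930 × 687/1000)/1410 = 0.9404 kg bCOD·m⁻³·d⁻¹.

L_v ≈ 0.940 kg bCOD/(m³·d)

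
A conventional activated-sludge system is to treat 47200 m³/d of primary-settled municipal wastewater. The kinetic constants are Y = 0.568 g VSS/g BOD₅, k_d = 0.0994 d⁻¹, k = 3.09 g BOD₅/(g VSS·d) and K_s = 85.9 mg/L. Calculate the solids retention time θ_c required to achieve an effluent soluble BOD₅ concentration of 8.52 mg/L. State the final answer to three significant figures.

θ_c ≈ 17.0 d

From 1/θ_c = Y·k·S/(K_s + S) − k_d: Y·k·S/(K_s+S) = 0.568 × 3.09 × 8.52 / (85.9 + 8.52) = 0.1584 d⁻¹.
θ_c = 1/(μ − k_d) = 1/(0.1584 − 0.0994) = 1/0.05897 = 16.96 d.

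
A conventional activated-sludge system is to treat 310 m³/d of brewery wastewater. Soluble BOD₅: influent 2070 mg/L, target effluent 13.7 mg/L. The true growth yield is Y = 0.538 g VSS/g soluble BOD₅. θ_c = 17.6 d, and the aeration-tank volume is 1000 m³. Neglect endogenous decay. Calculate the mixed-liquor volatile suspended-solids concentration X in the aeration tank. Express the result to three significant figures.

X = Y·Q·ΔS·θ_c / V = 0.538 × 310 × (2070 − 13.7) × 17.6 / 1000 = 6036 mg/L.

X ≈ 6040 mg/L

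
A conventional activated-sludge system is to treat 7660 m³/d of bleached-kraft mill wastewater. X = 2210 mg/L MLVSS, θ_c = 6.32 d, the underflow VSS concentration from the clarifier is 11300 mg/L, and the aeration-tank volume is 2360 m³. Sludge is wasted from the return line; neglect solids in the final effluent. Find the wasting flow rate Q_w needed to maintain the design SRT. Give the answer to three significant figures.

Q_w ≈ 73.0 m³/d

Wasting from the return line (neglecting effluent solids): Q_w = V·X / (θ_c·X_r) = 2360 × 2210 / (6.32 × 11300) = 73.03 m³/d.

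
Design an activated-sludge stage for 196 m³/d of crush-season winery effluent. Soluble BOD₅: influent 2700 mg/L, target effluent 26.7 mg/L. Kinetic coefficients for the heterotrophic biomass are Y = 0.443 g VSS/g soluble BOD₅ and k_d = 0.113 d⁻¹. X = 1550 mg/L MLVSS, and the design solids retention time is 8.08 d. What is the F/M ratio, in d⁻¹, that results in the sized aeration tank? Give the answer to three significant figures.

Rearranging the biomass balance for a CMAS with decay, V = Y·Q·ΔS·θ_c / [X·(1+k_d θ_c)] = 0.443 × 196 × (2700 − 26.7) × 8.08 / [1550 × (1 + 0.113 × 8.08)] = 1.88×10^6 / 2965 = 632.5 m³.
F/M = applied load / biomass = Q·S₀/(V·X) = 196 × 2700 / (632.5 × 1550) = 0.5398 d⁻¹.

F/M ≈ 0.540 d⁻¹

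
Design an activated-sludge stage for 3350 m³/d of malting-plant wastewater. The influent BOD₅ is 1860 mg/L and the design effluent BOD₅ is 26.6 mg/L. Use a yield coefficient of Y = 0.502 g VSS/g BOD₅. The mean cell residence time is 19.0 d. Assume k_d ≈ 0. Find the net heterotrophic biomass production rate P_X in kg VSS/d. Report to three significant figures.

Since k_d ≈ 0, Y_obs = Y = 0.502 g VSS/g BOD₅.
Substrate removed = Q·(S₀ − S) = 3350 m³/d × (1860 − 26.6) g/m³ = 6.14×10^6 g/d = 6142 kg/d.
So the net sludge growth is P_X = 0.5020 × 6142 = 3083 kg VSS/d.

P_X ≈ 3080 kg VSS/d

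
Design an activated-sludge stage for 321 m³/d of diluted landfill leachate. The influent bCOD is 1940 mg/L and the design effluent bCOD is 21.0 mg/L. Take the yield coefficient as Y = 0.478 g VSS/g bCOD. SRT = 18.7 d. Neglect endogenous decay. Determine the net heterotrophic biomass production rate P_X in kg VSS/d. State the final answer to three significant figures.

P_X ≈ 294 kg VSS/d

Since k_d ≈ 0, Y_obs = Y = 0.478 g VSS/g bCOD.
ΔS = 1940 − 21.0 = 1919 mg/L, so the substrate removal rate is 321 × 1919/1000 = 616.0 kg bCOD/d.
Net biomass production P_X = Y_obs × Q·(S₀ − S) = 0.4780 × 616.0 = 294.4 kg VSS/d.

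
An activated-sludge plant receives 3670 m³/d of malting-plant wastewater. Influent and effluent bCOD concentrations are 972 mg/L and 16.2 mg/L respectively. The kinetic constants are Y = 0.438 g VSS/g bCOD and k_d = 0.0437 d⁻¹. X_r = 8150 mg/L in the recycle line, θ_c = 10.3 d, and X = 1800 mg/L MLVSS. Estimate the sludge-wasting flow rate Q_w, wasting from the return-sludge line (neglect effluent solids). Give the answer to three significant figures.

Steady-state biomass mass balance: V·X·(1 + k_d·θ_c) = Y·Q·(S₀ − S)·θ_c, so V = 0.438 × 3670 × (972 − 16.2) × 10.3 / [1800 × (1 + 0.0437 × 10.3)] = 1.58×10^7 / 2610 = 6063 m³.
θ_c = V·X/(Q_w·X_r) when wasting from the recycle, so Q_w = V·X/(θ_c·X_r) = 6063 × 1800 / (10.3 × 8150) = 130.0 m³/d.

Q_w ≈ 130 m³/d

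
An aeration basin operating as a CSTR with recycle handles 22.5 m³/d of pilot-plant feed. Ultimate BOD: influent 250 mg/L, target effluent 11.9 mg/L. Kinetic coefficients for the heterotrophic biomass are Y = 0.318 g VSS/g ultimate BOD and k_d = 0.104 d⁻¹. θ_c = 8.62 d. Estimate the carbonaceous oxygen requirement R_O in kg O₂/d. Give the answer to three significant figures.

R_O ≈ 4.08 kg O₂/d

Y_obs = Y / (1 + k_d θ_c) = 0.318 / (1 + 0.104 × 8.62) = 0.318 / 1.896 = 0.1677.
ΔS = 250 − 11.9 = 238.1 mg/L, so the substrate removal rate is 22.5 × 238.1/1000 = 5.357 kg ultimate BOD/d.
Net sludge production P_X = 0.1677 × 5.357 = 0.8983 kg VSS/d.
R_O = Q·(S₀ − S) − 1.42·P_X = 5.357 − 1.42 × 0.8983 = 4.082 kg O₂/d.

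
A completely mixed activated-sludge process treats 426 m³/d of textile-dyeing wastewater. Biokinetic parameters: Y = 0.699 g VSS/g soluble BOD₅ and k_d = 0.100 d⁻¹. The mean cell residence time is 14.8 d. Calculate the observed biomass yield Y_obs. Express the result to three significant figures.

Y_obs ≈ 0.282 g VSS/g soluble BOD₅

The observed yield is Y_obs = Y/(1 + k_d·θ_c) = 0.699 / (1 + 0.100 × 14.8) = 0.699 / 2.480 = 0.2819 g VSS per g soluble BOD₅ removed.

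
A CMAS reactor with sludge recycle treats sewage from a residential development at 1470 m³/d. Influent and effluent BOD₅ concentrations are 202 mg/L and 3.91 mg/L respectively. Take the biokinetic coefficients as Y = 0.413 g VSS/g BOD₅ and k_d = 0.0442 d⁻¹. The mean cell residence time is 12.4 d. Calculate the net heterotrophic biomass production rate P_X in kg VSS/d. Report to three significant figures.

P_X ≈ 77.7 kg VSS/d

Observed yield with endogenous decay: Y_obs = Y / (1 + k_d·θ_c) = 0.413 / (1 + 0.0442 × 12.4) = 0.413 / 1.548 = 0.2668 g VSS/g BOD₅.
Substrate removed = Q·(S₀ − S) = 1470 m³/d × (202 − 3.91) g/m³ = 2.91×10^5 g/d = 291.2 kg/d.
So the net sludge growth is P_X = 0.2668 × 291.2 = 77.68 kg VSS/d.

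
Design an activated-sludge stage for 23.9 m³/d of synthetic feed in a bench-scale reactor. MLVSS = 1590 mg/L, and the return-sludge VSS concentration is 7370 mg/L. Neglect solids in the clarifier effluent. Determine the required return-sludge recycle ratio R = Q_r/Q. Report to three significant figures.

R ≈ 0.275

R = Q_r/Q = X/(X_r − X) = 1590 / (7370 − 1590) = 0.2751.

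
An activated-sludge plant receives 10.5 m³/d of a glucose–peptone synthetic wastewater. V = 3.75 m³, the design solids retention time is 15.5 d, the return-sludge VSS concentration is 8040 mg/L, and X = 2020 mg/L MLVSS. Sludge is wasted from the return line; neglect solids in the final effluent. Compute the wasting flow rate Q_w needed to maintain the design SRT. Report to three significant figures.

Q_w ≈ 0.0608 m³/d

Wasting from the return line (neglecting effluent solids): Q_w = V·X / (θ_c·X_r) = 3.750 × 2020 / (15.5 × 8040) = 0.06078 m³/d.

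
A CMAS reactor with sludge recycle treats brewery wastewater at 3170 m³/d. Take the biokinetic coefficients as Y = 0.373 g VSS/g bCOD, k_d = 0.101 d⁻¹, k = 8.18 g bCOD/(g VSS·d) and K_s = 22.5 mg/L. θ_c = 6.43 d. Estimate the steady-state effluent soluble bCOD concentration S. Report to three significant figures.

Effluent substrate depends only on kinetics and SRT: S = K_s(1 + k_d θ_c) / [θ_c(Yk − k_d) − 1] = 22.5 × (1 + 0.101 × 6.43) / [6.43 × (0.373 × 8.18 − 0.101) − 1] = 37.11 / 17.97 = 2.065 mg/L.

S ≈ 2.07 mg/L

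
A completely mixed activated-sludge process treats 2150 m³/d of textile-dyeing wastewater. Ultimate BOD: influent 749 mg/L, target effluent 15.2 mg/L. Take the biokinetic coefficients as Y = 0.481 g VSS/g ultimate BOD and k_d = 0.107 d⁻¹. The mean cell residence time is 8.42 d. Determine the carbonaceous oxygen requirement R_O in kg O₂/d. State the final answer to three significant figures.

The observed yield is Y_obs = Y/(1 + k_d·θ_c) = 0.481 / (1 + 0.107 × 8.42) = 0.481 / 1.901 = 0.2530 g VSS per g ultimate BOD removed.
ΔS = 749 − 15.2 = 733.8 mg/L, so the substrate removal rate is 2150 × 733.8/1000 = 1578 kg ultimate BOD/d.
Net sludge production P_X = 0.2530 × 1578 = 399.2 kg VSS/d.
Carbonaceous O₂ demand = substrate oxidised − cell-mass equivalent = 1578 − 1.42 × 399.2 = 1011 kg O₂/d.

R_O ≈ 1010 kg O₂/d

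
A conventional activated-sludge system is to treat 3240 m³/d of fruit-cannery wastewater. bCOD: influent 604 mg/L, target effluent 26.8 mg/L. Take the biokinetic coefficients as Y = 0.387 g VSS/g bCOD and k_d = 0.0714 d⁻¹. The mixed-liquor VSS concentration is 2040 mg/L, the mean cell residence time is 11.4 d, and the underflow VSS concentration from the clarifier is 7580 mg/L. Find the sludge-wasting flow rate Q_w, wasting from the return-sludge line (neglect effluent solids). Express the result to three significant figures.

Rearranging the biomass balance for a CMAS with decay, V = Y·Q·ΔS·θ_c / [X·(1+k_d θ_c)] = 0.387 × 3240 × (604 − 26.8) × 11.4 / [2040 × (1 + 0.0714 × 11.4)] = 8.25×10^6 / 3700 = 2230 m³.
θ_c = V·X/(Q_w·X_r) when wasting from the recycle, so Q_w = V·X/(θ_c·X_r) = 2230 × 2040 / (11.4 × 7580) = 52.64 m³/d.

Q_w ≈ 52.6 m³/d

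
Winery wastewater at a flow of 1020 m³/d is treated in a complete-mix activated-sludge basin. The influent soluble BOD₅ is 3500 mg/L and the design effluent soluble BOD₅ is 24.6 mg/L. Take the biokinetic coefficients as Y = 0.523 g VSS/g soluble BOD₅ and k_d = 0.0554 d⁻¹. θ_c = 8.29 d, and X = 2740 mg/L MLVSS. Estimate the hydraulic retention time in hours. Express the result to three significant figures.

τ ≈ 90.4 h

Steady-state biomass mass balance: V·X·(1 + k_d·θ_c) = Y·Q·(S₀ − S)·θ_c, so V = 0.523 × 1020 × (3500 − 24.6) × 8.29 / [2740 × (1 + 0.0554 × 8.29)] = 1.54×10^7 / 3998 = 3844 m³.
Hydraulic retention time τ = V/Q = 3844 / 1020 = 3.769 d = 90.45 h.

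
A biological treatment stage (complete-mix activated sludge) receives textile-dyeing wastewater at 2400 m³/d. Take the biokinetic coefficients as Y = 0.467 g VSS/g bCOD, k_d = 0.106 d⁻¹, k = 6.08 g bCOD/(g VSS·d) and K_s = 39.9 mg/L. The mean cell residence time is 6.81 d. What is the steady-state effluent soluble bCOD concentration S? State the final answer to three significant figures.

Effluent substrate depends only on kinetics and SRT: S = K_s(1 + k_d θ_c) / [θ_c(Yk − k_d) − 1] = 39.9 × (1 + 0.106 × 6.81) / [6.81 × (0.467 × 6.08 − 0.106) − 1] = 68.70 / 17.61 = 3.900 mg/L.

S ≈ 3.90 mg/L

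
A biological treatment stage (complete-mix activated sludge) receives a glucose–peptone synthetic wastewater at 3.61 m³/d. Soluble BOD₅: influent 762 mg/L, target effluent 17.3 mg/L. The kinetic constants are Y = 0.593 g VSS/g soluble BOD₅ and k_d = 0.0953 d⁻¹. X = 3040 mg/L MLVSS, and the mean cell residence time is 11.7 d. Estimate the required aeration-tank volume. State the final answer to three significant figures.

From the SRT design equation V = Y Q (S₀−S) θ_c / [X (1 + k_d θ_c)] = 0.593 × 3.61 × (762 − 17.3) × 11.7 / [3040 × (1 + 0.0953 × 11.7)] = 1.87×10^4 / 6430 = 2.901 m³.

V ≈ 2.90 m³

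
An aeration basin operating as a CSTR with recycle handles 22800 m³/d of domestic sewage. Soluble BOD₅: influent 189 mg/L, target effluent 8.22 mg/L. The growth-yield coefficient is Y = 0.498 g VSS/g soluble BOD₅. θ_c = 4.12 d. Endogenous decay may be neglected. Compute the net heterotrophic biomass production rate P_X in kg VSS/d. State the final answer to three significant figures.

P_X ≈ 2050 kg VSS/d

No decay correction is needed, so Y_obs = Y = 0.498.
Mass of soluble BOD₅ removed per day: Q(S₀ − S) = 22800 × 180.8 g/m³ = 4122 kg/d.
P_X = Y_obs · Q(S₀ − S) = 0.4980 × 4122 = 2053 kg VSS/d.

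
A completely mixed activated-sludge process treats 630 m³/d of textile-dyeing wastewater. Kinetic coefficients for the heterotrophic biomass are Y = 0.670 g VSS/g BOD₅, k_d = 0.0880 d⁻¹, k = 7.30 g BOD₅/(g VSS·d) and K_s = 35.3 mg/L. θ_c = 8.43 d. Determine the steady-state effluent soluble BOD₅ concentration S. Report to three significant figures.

For a completely mixed reactor with recycle the Lawrence–McCarty relation gives S = K_s·(1 + k_d·θ_c) / [θ_c·(Y·k − k_d) − 1] = 35.3 × (1 + 0.0880 × 8.43) / [8.43 × (0.670 × 7.30 − 0.0880) − 1] = 61.49 / 39.49 = 1.557 mg/L.

S ≈ 1.56 mg/L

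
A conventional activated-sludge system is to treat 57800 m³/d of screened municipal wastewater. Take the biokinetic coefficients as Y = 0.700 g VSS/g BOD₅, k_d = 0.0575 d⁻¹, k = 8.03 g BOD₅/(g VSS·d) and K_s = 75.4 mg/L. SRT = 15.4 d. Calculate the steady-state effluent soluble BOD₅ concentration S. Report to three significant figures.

S ≈ 1.68 mg/L

Effluent substrate depends only on kinetics and SRT: S = K_s(1 + k_d θ_c) / [θ_c(Yk − k_d) − 1] = 75.4 × (1 + 0.0575 × 15.4) / [15.4 × (0.700 × 8.03 − 0.0575) − 1] = 142.2 / 84.68 = 1.679 mg/L.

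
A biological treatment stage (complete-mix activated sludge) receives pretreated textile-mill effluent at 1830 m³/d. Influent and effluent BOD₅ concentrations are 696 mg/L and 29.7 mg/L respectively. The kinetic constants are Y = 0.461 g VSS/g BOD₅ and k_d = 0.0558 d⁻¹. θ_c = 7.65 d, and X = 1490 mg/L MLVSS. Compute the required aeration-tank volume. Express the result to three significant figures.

Rearranging the biomass balance for a CMAS with decay, V = Y·Q·ΔS·θ_c / [X·(1+k_d θ_c)] = 0.461 × 1830 × (696 − 29.7) × 7.65 / [1490 × (1 + 0.0558 × 7.65)] = 4.3×10^6 / 2126 = 2023 m³.

V ≈ 2020 m³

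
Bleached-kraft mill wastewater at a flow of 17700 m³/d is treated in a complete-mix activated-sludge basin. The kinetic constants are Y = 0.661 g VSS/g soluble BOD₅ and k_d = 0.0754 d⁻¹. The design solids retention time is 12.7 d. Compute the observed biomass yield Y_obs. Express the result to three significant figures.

Correct the yield for decay: Y_obs = Y/(1 + k_d θ_c) = 0.661 / (1 + 0.0754 × 12.7) = 0.661 / 1.958 = 0.3377.

Y_obs ≈ 0.338 g VSS/g soluble BOD₅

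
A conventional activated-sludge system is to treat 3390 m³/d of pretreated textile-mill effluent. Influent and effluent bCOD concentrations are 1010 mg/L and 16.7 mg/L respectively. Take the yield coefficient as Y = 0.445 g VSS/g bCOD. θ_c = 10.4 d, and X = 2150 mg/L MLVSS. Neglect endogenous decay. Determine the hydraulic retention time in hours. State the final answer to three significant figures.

V·X = Y·Q·ΔS·θ_c gives V = 0.445 × 3390 × (1010 − 16.7) × 10.4 / 2150 = 7248 m³.
HRT = V/Q = 7248 m³ / 3390 m³·d⁻¹ = 2.138 d × 24 = 51.32 h.

τ ≈ 51.3 h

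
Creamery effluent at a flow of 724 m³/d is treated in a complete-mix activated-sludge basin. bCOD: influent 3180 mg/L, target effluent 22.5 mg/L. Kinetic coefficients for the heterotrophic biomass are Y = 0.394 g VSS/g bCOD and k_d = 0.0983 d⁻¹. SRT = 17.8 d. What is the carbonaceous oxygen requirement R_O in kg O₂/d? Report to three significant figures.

Observed yield with endogenous decay: Y_obs = Y / (1 + k_d·θ_c) = 0.394 / (1 + 0.0983 × 17.8) = 0.394 / 2.750 = 0.1433 g VSS/g bCOD.
ΔS = 3180 − 22.5 = 3158 mg/L, so the substrate removal rate is 724 × 3158/1000 = 2286 kg bCOD/d.
P_X = Y_obs·Q·(S₀ − S) = 0.1433 × 2286 = 327.6 kg VSS/d.
Carbonaceous O₂ demand = substrate oxidised − cell-mass equivalent = 2286 − 1.42 × 327.6 = 1821 kg O₂/d.

R_O ≈ 1820 kg O₂/d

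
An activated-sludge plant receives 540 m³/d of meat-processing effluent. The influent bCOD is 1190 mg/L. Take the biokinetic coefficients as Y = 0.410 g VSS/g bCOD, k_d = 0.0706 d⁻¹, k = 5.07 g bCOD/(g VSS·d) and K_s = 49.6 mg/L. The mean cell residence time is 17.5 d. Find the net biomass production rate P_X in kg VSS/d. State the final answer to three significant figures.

From the Monod/SRT balance for a CMAS, S = K_s·(1+k_d θ_c)/[θ_c·(Y k − k_d) − 1] = 49.6 × (1 + 0.0706 × 17.5) / [17.5 × (0.410 × 5.07 − 0.0706) − 1] = 110.9 / 34.14 = 3.248 mg/L.
Observed yield with endogenous decay: Y_obs = Y / (1 + k_d·θ_c) = 0.410 / (1 + 0.0706 × 17.5) = 0.410 / 2.236 = 0.1834 g VSS/g bCOD.
ΔS = 1190 − 3.25 = 1187 mg/L, so the substrate removal rate is 540 × 1187/1000 = 640.8 kg bCOD/d.
So the net sludge growth is P_X = 0.1834 × 640.8 = 117.5 kg VSS/d.

P_X ≈ 118 kg VSS/d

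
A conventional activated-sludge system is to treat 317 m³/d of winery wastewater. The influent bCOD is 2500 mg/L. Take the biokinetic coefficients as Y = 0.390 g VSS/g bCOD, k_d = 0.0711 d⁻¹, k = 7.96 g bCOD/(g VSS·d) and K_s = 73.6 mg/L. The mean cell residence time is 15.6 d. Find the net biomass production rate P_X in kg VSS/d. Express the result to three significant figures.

Effluent substrate depends only on kinetics and SRT: S = K_s(1 + k_d θ_c) / [θ_c(Yk − k_d) − 1] = 73.6 × (1 + 0.0711 × 15.6) / [15.6 × (0.390 × 7.96 − 0.0711) − 1] = 155.2 / 46.32 = 3.351 mg/L.
Correct the yield for decay: Y_obs = Y/(1 + k_d θ_c) = 0.390 / (1 + 0.0711 × 15.6) = 0.390 / 2.109 = 0.1849.
Mass of bCOD removed per day: Q(S₀ − S) = 317 × 2497 g/m³ = 791.4 kg/d.
So the net sludge growth is P_X = 0.1849 × 791.4 = 146.3 kg VSS/d.

P_X ≈ 146 kg VSS/d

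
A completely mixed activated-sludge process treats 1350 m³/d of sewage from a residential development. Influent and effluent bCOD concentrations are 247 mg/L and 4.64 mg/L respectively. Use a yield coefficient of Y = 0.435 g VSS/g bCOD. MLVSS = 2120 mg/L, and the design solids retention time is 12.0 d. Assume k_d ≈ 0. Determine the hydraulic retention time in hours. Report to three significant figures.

Biomass mass balance (decay neglected): V·X = Y·Q·(S₀ − S)·θ_c, so V = 0.435 × 1350 × (247 − 4.64) × 12.0 / 2120 = 805.6 m³.
τ = V/Q = 805.6/1350 = 0.5968 d, or 14.32 h.

τ ≈ 14.3 h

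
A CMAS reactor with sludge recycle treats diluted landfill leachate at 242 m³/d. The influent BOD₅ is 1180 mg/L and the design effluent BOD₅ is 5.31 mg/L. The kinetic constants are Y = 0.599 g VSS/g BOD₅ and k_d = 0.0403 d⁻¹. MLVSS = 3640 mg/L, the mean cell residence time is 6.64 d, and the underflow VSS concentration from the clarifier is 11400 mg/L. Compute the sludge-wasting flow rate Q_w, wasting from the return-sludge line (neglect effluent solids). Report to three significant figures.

Q_w ≈ 11.8 m³/d

From the SRT design equation V = Y Q (S₀−S) θ_c / [X (1 + k_d θ_c)] = 0.599 × 242 × (1180 − 5.31) × 6.64 / [3640 × (1 + 0.0403 × 6.64)] = 1.13×10^6 / 4614 = 245.0 m³.
Wasting from the return line (neglecting effluent solids): Q_w = V·X / (θ_c·X_r) = 245.0 × 3640 / (6.64 × 11400) = 11.78 m³/d.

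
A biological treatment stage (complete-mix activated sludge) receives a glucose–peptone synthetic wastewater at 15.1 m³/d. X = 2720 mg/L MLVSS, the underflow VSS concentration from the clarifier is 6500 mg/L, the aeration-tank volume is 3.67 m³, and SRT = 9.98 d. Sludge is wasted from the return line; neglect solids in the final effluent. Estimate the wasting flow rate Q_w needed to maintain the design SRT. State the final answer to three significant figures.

Q_w ≈ 0.154 m³/d

θ_c = V·X/(Q_w·X_r) when wasting from the recycle, so Q_w = V·X/(θ_c·X_r) = 3.670 × 2720 / (9.98 × 6500) = 0.1539 m³/d.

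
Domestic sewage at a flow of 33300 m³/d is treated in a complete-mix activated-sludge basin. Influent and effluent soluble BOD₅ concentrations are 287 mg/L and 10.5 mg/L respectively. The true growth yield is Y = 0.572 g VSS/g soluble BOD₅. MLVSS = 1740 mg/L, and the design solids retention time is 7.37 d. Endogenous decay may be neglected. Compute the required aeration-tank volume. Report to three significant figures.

V ≈ 22300 m³

Biomass mass balance (decay neglected): V·X = Y·Q·(S₀ − S)·θ_c, so V = 0.572 × 33300 × (287 − 10.5) × 7.37 / 1740 = 22308 m³.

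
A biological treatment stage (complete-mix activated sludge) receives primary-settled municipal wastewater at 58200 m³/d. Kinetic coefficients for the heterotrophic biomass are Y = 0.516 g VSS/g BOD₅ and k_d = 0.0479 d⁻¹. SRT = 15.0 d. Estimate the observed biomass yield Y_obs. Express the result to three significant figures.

Y_obs ≈ 0.300 g VSS/g BOD₅

Correct the yield for decay: Y_obs = Y/(1 + k_d θ_c) = 0.516 / (1 + 0.0479 × 15.0) = 0.516 / 1.718 = 0.3003.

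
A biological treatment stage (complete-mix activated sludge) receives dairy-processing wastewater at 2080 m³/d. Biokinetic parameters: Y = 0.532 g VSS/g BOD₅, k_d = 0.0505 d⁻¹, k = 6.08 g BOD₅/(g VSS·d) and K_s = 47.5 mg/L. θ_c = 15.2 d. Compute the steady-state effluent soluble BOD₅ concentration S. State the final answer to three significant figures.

S ≈ 1.77 mg/L

From the Monod/SRT balance for a CMAS, S = K_s·(1+k_d θ_c)/[θ_c·(Y k − k_d) − 1] = 47.5 × (1 + 0.0505 × 15.2) / [15.2 × (0.532 × 6.08 − 0.0505) − 1] = 83.96 / 47.40 = 1.771 mg/L.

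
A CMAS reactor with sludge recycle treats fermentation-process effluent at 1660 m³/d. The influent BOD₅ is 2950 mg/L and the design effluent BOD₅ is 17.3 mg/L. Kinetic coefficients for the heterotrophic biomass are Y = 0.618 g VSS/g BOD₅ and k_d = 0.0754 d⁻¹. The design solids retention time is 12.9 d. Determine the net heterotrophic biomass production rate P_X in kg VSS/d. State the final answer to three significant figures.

Y_obs = Y / (1 + k_d θ_c) = 0.618 / (1 + 0.0754 × 12.9) = 0.618 / 1.973 = 0.3133.
Mass of BOD₅ removed per day: Q(S₀ − S) = 1660 × 2933 g/m³ = 4868 kg/d.
P_X = Y_obs · Q(S₀ − S) = 0.3133 × 4868 = 1525 kg VSS/d.

P_X ≈ 1530 kg VSS/d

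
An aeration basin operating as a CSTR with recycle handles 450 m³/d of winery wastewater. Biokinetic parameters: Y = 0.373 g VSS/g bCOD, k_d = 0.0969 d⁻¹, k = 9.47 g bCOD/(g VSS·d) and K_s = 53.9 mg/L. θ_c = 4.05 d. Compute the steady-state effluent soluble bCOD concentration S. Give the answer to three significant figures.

For a completely mixed reactor with recycle the Lawrence–McCarty relation gives S = K_s·(1 + k_d·θ_c) / [θ_c·(Y·k − k_d) − 1] = 53.9 × (1 + 0.0969 × 4.05) / [4.05 × (0.373 × 9.47 − 0.0969) − 1] = 75.05 / 12.91 = 5.812 mg/L.

S ≈ 5.81 mg/L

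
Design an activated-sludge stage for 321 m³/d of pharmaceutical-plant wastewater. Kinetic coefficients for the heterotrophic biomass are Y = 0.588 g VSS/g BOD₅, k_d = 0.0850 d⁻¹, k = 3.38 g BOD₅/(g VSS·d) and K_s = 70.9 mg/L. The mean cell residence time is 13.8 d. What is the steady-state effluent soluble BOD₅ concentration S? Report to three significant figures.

S ≈ 6.10 mg/L

For a completely mixed reactor with recycle the Lawrence–McCarty relation gives S = K_s·(1 + k_d·θ_c) / [θ_c·(Y·k − k_d) − 1] = 70.9 × (1 + 0.0850 × 13.8) / [13.8 × (0.588 × 3.38 − 0.0850) − 1] = 154.1 / 25.25 = 6.101 mg/L.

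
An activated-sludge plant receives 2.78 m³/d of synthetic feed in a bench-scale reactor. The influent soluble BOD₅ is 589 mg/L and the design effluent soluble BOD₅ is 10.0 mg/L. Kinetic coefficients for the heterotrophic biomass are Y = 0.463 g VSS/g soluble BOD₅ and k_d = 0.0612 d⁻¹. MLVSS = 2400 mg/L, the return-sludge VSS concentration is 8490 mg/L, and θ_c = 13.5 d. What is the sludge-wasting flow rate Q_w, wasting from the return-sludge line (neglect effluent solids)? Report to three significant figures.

Steady-state biomass mass balance: V·X·(1 + k_d·θ_c) = Y·Q·(S₀ − S)·θ_c, so V = 0.463 × 2.78 × (589 − 10.0) × 13.5 / [2400 × (1 + 0.0612 × 13.5)] = 1.01×10^4 / 4383 = 2.296 m³.
θ_c = V·X/(Q_w·X_r) when wasting from the recycle, so Q_w = V·X/(θ_c·X_r) = 2.296 × 2400 / (13.5 × 8490) = 0.04807 m³/d.

Q_w ≈ 0.0481 m³/d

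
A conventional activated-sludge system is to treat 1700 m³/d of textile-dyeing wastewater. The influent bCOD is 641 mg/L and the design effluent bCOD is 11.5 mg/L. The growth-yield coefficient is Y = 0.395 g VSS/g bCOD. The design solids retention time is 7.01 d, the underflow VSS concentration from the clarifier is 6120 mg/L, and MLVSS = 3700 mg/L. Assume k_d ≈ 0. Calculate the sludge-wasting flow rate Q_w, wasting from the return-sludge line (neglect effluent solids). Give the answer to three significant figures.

Biomass mass balance (decay neglected): V·X = Y·Q·(S₀ − S)·θ_c, so V = 0.395 × 1700 × (641 − 11.5) × 7.01 / 3700 = 800.9 m³.
θ_c = V·X/(Q_w·X_r) when wasting from the recycle, so Q_w = V·X/(θ_c·X_r) = 800.9 × 3700 / (7.01 × 6120) = 69.07 m³/d.

Q_w ≈ 69.1 m³/d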